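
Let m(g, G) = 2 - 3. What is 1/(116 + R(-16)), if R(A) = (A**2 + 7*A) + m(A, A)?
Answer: 1/259 ≈ 0.0038610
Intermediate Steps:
m(g, G) = -1
R(A) = -1 + A**2 + 7*A (R(A) = (A**2 + 7*A) - 1 = -1 + A**2 + 7*A)
1/(116 + R(-16)) = 1/(116 + (-1 + (-16)**2 + 7*(-16))) = 1/(116 + (-1 + 256 - 112)) = 1/(116 + 143) = 1/259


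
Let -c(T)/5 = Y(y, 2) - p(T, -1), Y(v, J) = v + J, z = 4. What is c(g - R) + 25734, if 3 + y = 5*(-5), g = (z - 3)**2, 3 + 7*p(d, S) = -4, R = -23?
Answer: 25859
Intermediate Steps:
p(d, S) = -1 (p(d, S) = -3/7 + (1/7)*(-4) = -3/7 - 4/7 = -1)
g = 1 (g = (4 - 3)**2 = 1**2 = 1)
y = -28 (y = -3 + 5*(-5) = -3 - 25 = -28)
Y(v, J) = J + v
c(T) = 125 (c(T) = -5*((2 - 28) - 1*(-1)) = -5*(-26 + 1) = -5*(-25) = 125)
c(g - R) + 25734 = 125 + 25734 = 25859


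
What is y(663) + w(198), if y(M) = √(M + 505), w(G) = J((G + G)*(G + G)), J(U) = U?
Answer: 156816 + 4*√73 ≈ 1.5685e+5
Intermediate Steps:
w(G) = 4*G² (w(G) = (G + G)*(G + G) = (2*G)*(2*G) = 4*G²)
y(M) = √(505 + M)
y(663) + w(198) = √(505 + 663) + 4*198² = √1168 + 4*39204 = 4*√73 + 156816 = 156816 + 4*√73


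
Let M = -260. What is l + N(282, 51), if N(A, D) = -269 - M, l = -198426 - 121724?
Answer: -320159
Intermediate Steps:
l = -320150
N(A, D) = -9 (N(A, D) = -269 - 1*(-260) = -269 + 260 = -9)
l + N(282, 51) = -320150 - 9 = -320159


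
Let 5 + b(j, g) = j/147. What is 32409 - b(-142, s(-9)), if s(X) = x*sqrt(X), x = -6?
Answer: 4765000/147 ≈ 32415.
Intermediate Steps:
s(X) = -6*sqrt(X)
b(j, g) = -5 + j/147
32409 - b(-142, s(-9)) = 32409 - (-5 + (1/147)*(-142)) = 32409 - (-5 - 142/147) = 32409 - 1*(-877/147) = 32409 + 877/147 = 4765000/147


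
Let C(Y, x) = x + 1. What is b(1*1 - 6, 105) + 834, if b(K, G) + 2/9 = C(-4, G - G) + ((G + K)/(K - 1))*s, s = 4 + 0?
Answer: 6913/9 ≈ 768.11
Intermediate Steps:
s = 4
C(Y, x) = 1 + x
b(K, G) = 7/9 + 4*(G + K)/(-1 + K) (b(K, G) = -2/9 + ((1 + (G - G)) + ((G + K)/(K - 1))*4) = -2/9 + ((1 + 0) + ((G + K)/(-1 + K))*4) = -2/9 + (1 + ((G + K)/(-1 + K))*4) = -2/9 + (1 + 4*(G + K)/(-1 + K)) = 7/9 + 4*(G + K)/(-1 + K))
b(1*1 - 6, 105) + 834 = (-7 + 36*105 + 43*(1*1 - 6))/(9*(-1 + (1*1 - 6))) + 834 = (-7 + 3780 + 43*(1 - 6))/(9*(-1 + (1 - 6))) + 834 = (-7 + 3780 + 43*(-5))/(9*(-1 - 5)) + 834 = (⅑)*(-7 + 3780 - 215)/(-6) + 834 = (⅑)*(-⅙)*3558 + 834 = -593/9 + 834 = 6913/9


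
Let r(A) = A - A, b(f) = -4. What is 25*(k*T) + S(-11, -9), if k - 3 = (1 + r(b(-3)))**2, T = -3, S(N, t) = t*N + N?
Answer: -212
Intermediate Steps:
S(N, t) = N + N*t (S(N, t) = N*t + N = N + N*t)
r(A) = 0
k = 4 (k = 3 + (1 + 0)**2 = 3 + 1**2 = 3 + 1 = 4)
25*(k*T) + S(-11, -9) = 25*(4*(-3)) - 11*(1 - 9) = 25*(-12) - 11*(-8) = -300 + 88 = -212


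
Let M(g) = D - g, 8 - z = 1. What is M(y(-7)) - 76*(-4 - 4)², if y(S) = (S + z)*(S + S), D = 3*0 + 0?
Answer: -4864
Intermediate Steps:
z = 7 (z = 8 - 1*1 = 8 - 1 = 7)
D = 0 (D = 0 + 0 = 0)
y(S) = 2*S*(7 + S) (y(S) = (S + 7)*(S + S) = (7 + S)*(2*S) = 2*S*(7 + S))
M(g) = -g (M(g) = 0 - g = -g)
M(y(-7)) - 76*(-4 - 4)² = -2*(-7)*(7 - 7) - 76*(-4 - 4)² = -2*(-7)*0 - 76*(-8)² = -1*0 - 76*64 = 0 - 4864 = -4864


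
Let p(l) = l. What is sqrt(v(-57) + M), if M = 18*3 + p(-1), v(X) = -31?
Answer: sqrt(22) ≈ 4.6904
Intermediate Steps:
M = 53 (M = 18*3 - 1 = 54 - 1 = 53)
sqrt(v(-57) + M) = sqrt(-31 + 53) = sqrt(22)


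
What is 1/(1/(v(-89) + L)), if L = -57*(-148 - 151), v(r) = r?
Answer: 16954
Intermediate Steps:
L = 17043 (L = -57*(-299) = 17043)
1/(1/(v(-89) + L)) = 1/(1/(-89 + 17043)) = 1/(1/16954) = 16954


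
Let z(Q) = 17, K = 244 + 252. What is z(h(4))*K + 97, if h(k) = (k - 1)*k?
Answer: 8529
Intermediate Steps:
K = 496
h(k) = k*(-1 + k) (h(k) = (-1 + k)*k = k*(-1 + k))
z(h(4))*K + 97 = 17*496 + 97 = 8432 + 97 = 8529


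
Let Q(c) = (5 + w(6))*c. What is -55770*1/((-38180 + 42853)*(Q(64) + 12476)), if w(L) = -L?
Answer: -27885/29000638 ≈ -0.00096153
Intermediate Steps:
Q(c) = -c (Q(c) = (5 - 1*6)*c = (5 - 6)*c = -c)
-55770*1/((-38180 + 42853)*(Q(64) + 12476)) = -55770*1/((-38180 + 42853)*(-1*64 + 12476)) = -55770*1/(4673*(-64 + 12476)) = -55770/(4673*12412) = -55770/58001276 = -55770*1/58001276 = -27885/29000638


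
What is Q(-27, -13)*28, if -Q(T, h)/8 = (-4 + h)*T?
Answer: -102816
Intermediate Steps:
Q(T, h) = -8*T*(-4 + h) (Q(T, h) = -8*(-4 + h)*T = -8*T*(-4 + h))
Q(-27, -13)*28 = (8*(-27)*(4 - 1*(-13)))*28 = (8*(-27)*(4 + 13))*28 = (8*(-27)*17)*28 = -3672*28 = -102816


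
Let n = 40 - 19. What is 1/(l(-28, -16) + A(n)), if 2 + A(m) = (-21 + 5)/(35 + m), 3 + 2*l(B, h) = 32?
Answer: 14/171 ≈ 0.081871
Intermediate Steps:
l(B, h) = 29/2 (l(B, h) = -3/2 + (½)*32 = -3/2 + 16 = 29/2)
n = 21
A(m) = -2 - 16/(35 + m) (A(m) = -2 + (-21 + 5)/(35 + m) = -2 - 16/(35 + m))
1/(l(-28, -16) + A(n)) = 1/(29/2 + 2*(-43 - 1*21)/(35 + 21)) = 1/(29/2 + 2*(-43 - 21)/56) = 1/(29/2 + 2*(1/56)*(-64)) = 1/(29/2 - 16/7) = 1/(171/14) = 14/171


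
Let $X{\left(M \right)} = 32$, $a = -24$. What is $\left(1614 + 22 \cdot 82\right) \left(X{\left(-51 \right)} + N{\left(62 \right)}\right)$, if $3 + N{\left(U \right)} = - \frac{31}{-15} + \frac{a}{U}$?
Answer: $\frac{48761188}{465} \approx 1.0486 \cdot 10^{5}$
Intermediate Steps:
$N{\left(U \right)} = - \frac{14}{15} - \frac{24}{U}$ ($N{\left(U \right)} = -3 - \left(- \frac{31}{15} + \frac{24}{U}\right) = -3 + \left(\frac{31}{15} - \frac{24}{U}\right) = - \frac{14}{15} - \frac{24}{U}$)
$\left(1614 + 22 \cdot 82\right) \left(X{\left(-51 \right)} + N{\left(62 \right)}\right) = \left(1614 + 22 \cdot 82\right) \left(32 - \left(\frac{14}{15} + \frac{24}{62}\right)\right) = \left(1614 + 1804\right) \left(32 - \frac{614}{465}\right) = 3418 \left(32 - \frac{614}{465}\right) = 3418 \cdot \frac{14266}{465} = \frac{48761188}{465}$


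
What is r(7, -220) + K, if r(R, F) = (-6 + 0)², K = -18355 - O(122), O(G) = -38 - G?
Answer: -18159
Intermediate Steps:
K = -18195 (K = -18355 - (-38 - 1*122) = -18355 - (-38 - 122) = -18355 - 1*(-160) = -18355 + 160 = -18195)
r(R, F) = 36 (r(R, F) = (-6)² = 36)
r(7, -220) + K = 36 - 18195 = -18159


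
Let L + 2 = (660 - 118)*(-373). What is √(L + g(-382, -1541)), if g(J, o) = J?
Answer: 5*I*√8102 ≈ 450.06*I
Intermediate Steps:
L = -202168 (L = -2 + (660 - 118)*(-373) = -2 + 542*(-373) = -2 - 202166 = -202168)
√(L + g(-382, -1541)) = √(-202168 - 382) = √(-202550) = 5*I*√8102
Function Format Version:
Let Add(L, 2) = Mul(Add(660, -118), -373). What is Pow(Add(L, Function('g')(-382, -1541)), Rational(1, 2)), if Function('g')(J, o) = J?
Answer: Mul(5, I, Pow(8102, Rational(1, 2))) ≈ Mul(450.06, I)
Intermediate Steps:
L = -202168 (L = Add(-2, Mul(Add(660, -118), -373)) = Add(-2, Mul(542, -373)) = Add(-2, -202166) = -202168)
Pow(Add(L, Function('g')(-382, -1541)), Rational(1, 2)) = Pow(Add(-202168, -382), Rational(1, 2)) = Pow(-202550, Rational(1, 2)) = Mul(5, I, Pow(8102, Rational(1, 2)))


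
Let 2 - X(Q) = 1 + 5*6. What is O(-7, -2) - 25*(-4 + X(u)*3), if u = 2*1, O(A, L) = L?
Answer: 2273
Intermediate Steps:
u = 2
X(Q) = -29 (X(Q) = 2 - (1 + 5*6) = 2 - (1 + 30) = 2 - 1*31 = 2 - 31 = -29)
O(-7, -2) - 25*(-4 + X(u)*3) = -2 - 25*(-4 - 29*3) = -2 - 25*(-4 - 87) = -2 - 25*(-91) = -2 + 2275 = 2273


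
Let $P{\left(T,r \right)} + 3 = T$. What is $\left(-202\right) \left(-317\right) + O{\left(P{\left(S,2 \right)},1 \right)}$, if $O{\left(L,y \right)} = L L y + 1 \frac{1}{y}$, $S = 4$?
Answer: $64036$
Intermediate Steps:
$P{\left(T,r \right)} = -3 + T$
$O{\left(L,y \right)} = \frac{1}{y} + y L^{2}$ ($O{\left(L,y \right)} = L^{2} y + \frac{1}{y} = y L^{2} + \frac{1}{y} = \frac{1}{y} + y L^{2}$)
$\left(-202\right) \left(-317\right) + O{\left(P{\left(S,2 \right)},1 \right)} = \left(-202\right) \left(-317\right) + \left(1^{-1} + 1 \left(-3 + 4\right)^{2}\right) = 64034 + \left(1 + 1 \cdot 1^{2}\right) = 64034 + \left(1 + 1 \cdot 1\right) = 64034 + \left(1 + 1\right) = 64034 + 2 = 64036$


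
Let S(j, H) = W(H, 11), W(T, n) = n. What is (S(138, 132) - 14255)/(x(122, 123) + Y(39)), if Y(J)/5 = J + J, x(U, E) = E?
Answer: -4748/171 ≈ -27.766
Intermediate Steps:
S(j, H) = 11
Y(J) = 10*J (Y(J) = 5*(J + J) = 5*(2*J) = 10*J)
(S(138, 132) - 14255)/(x(122, 123) + Y(39)) = (11 - 14255)/(123 + 10*39) = -14244/(123 + 390) = -14244/513 = -14244*1/513 = -4748/171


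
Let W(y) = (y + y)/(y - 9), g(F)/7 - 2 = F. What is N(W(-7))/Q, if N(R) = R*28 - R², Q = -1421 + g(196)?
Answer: -217/320 ≈ -0.67813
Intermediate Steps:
g(F) = 14 + 7*F
Q = -35 (Q = -1421 + (14 + 7*196) = -1421 + (14 + 1372) = -1421 + 1386 = -35)
W(y) = 2*y/(-9 + y) (W(y) = (2*y)/(-9 + y) = 2*y/(-9 + y))
N(R) = -R² + 28*R (N(R) = 28*R - R² = -R² + 28*R)
N(W(-7))/Q = ((2*(-7)/(-9 - 7))*(28 - 2*(-7)/(-9 - 7)))/(-35) = ((2*(-7)/(-16))*(28 - 2*(-7)/(-16)))*(-1/35) = ((2*(-7)*(-1/16))*(28 - 2*(-7)*(-1)/16))*(-1/35) = (7*(28 - 1*7/8)/8)*(-1/35) = (7*(28 - 7/8)/8)*(-1/35) = ((7/8)*(217/8))*(-1/35) = (1519/64)*(-1/35) = -217/320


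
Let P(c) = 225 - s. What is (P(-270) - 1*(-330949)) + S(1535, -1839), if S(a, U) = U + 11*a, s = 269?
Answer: 345951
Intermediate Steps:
P(c) = -44 (P(c) = 225 - 1*269 = 225 - 269 = -44)
(P(-270) - 1*(-330949)) + S(1535, -1839) = (-44 - 1*(-330949)) + (-1839 + 11*1535) = (-44 + 330949) + (-1839 + 16885) = 330905 + 15046 = 345951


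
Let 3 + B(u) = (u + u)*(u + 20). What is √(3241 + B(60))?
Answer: 7*√262 ≈ 113.30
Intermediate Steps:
B(u) = -3 + 2*u*(20 + u) (B(u) = -3 + (u + u)*(u + 20) = -3 + (2*u)*(20 + u) = -3 + 2*u*(20 + u))
√(3241 + B(60)) = √(3241 + (-3 + 2*60² + 40*60)) = √(3241 + (-3 + 2*3600 + 2400)) = √(3241 + (-3 + 7200 + 2400)) = √(3241 + 9597) = √12838 = 7*√262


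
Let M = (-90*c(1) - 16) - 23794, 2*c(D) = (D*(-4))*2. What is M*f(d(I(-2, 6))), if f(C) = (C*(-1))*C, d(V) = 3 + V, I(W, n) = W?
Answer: 23450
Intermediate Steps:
c(D) = -4*D (c(D) = ((D*(-4))*2)/2 = (-4*D*2)/2 = (-8*D)/2 = -4*D)
f(C) = -C**2 (f(C) = (-C)*C = -C**2)
M = -23450 (M = (-(-360) - 16) - 23794 = (-90*(-4) - 16) - 23794 = (360 - 16) - 23794 = 344 - 23794 = -23450)
M*f(d(I(-2, 6))) = -(-23450)*(3 - 2)**2 = -(-23450)*1**2 = -(-23450) = -23450*(-1) = 23450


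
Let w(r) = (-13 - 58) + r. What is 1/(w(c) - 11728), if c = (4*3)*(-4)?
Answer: -1/11847 ≈ -8.4409e-5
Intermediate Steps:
c = -48 (c = 12*(-4) = -48)
w(r) = -71 + r
1/(w(c) - 11728) = 1/((-71 - 48) - 11728) = 1/(-119 - 11728) = 1/(-11847) = -1/11847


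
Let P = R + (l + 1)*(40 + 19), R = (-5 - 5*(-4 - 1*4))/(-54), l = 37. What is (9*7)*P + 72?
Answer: 847663/6 ≈ 1.4128e+5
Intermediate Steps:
R = -35/54 (R = (-5 - 5*(-4 - 4))*(-1/54) = (-5 - 5*(-8))*(-1/54) = (-5 + 40)*(-1/54) = 35*(-1/54) = -35/54 ≈ -0.64815)
P = 121033/54 (P = -35/54 + (37 + 1)*(40 + 19) = -35/54 + 38*59 = -35/54 + 2242 = 121033/54 ≈ 2241.4)
(9*7)*P + 72 = (9*7)*(121033/54) + 72 = 63*(121033/54) + 72 = 847231/6 + 72 = 847663/6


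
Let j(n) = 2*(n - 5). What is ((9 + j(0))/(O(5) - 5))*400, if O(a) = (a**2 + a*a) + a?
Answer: -8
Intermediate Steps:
j(n) = -10 + 2*n (j(n) = 2*(-5 + n) = -10 + 2*n)
O(a) = a + 2*a**2 (O(a) = (a**2 + a**2) + a = 2*a**2 + a = a + 2*a**2)
((9 + j(0))/(O(5) - 5))*400 = ((9 + (-10 + 2*0))/(5*(1 + 2*5) - 5))*400 = ((9 + (-10 + 0))/(5*(1 + 10) - 5))*400 = ((9 - 10)/(5*11 - 5))*400 = -1/(55 - 5)*400 = -1/50*400 = -8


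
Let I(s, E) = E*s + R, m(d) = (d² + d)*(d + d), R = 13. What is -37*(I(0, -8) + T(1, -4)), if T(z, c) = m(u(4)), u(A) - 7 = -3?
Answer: -6401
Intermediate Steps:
u(A) = 4 (u(A) = 7 - 3 = 4)
m(d) = 2*d*(d + d²) (m(d) = (d + d²)*(2*d) = 2*d*(d + d²))
T(z, c) = 160 (T(z, c) = 2*4²*(1 + 4) = 2*16*5 = 160)
I(s, E) = 13 + E*s (I(s, E) = E*s + 13 = 13 + E*s)
-37*(I(0, -8) + T(1, -4)) = -37*((13 - 8*0) + 160) = -37*((13 + 0) + 160) = -37*(13 + 160) = -37*173 = -6401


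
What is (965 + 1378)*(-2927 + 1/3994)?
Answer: -27390693891/3994 ≈ -6.8580e+6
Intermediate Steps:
(965 + 1378)*(-2927 + 1/3994) = 2343*(-2927 + 1/3994) = 2343*(-11690437/3994) = -27390693891/3994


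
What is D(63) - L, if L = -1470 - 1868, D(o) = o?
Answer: 3401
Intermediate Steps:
L = -3338
D(63) - L = 63 - 1*(-3338) = 63 + 3338 = 3401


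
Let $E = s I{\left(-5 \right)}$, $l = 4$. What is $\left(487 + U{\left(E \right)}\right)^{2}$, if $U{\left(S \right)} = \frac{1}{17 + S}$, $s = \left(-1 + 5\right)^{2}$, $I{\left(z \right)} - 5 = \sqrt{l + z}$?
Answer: $\frac{22155397130048}{93412225} - \frac{150622464 i}{93412225} \approx 2.3718 \cdot 10^{5} - 1.6124 i$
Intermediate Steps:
$I{\left(z \right)} = 5 + \sqrt{4 + z}$
$s = 16$ ($s = 4^{2} = 16$)
$E = 80 + 16 i$ ($E = 16 \left(5 + \sqrt{4 - 5}\right) = 16 \left(5 + \sqrt{-1}\right) = 16 \left(5 + i\right) = 80 + 16 i \approx 80.0 + 16.0 i$)
$\left(487 + U{\left(E \right)}\right)^{2} = \left(487 + \frac{1}{17 + \left(80 + 16 i\right)}\right)^{2} = \left(487 + \frac{1}{97 + 16 i}\right)^{2} = \left(487 + \frac{97 - 16 i}{9665}\right)^{2}$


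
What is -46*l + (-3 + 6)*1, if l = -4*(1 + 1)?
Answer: 371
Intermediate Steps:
l = -8 (l = -4*2 = -8)
-46*l + (-3 + 6)*1 = -46*(-8) + (-3 + 6)*1 = 368 + 3*1 = 368 + 3 = 371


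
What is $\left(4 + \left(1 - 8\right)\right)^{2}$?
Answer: $9$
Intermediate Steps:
$\left(4 + \left(1 - 8\right)\right)^{2} = \left(4 - 7\right)^{2} = \left(-3\right)^{2} = 9$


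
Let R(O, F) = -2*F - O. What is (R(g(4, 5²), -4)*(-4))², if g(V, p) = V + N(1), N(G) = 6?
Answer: 64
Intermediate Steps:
g(V, p) = 6 + V (g(V, p) = V + 6 = 6 + V)
R(O, F) = -O - 2*F
(R(g(4, 5²), -4)*(-4))² = ((-(6 + 4) - 2*(-4))*(-4))² = ((-1*10 + 8)*(-4))² = ((-10 + 8)*(-4))² = (-2*(-4))² = 8² = 64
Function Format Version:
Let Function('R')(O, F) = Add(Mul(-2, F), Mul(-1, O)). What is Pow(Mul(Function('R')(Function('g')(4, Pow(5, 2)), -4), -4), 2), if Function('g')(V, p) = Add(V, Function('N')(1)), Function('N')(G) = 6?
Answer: 64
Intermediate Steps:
Function('g')(V, p) = Add(6, V) (Function('g')(V, p) = Add(V, 6) = Add(6, V))
Function('R')(O, F) = Add(Mul(-1, O), Mul(-2, F))
Pow(Mul(Function('R')(Function('g')(4, Pow(5, 2)), -4), -4), 2) = Pow(Mul(Add(Mul(-1, Add(6, 4)), Mul(-2, -4)), -4), 2) = Pow(Mul(Add(Mul(-1, 10), 8), -4), 2) = Pow(Mul(Add(-10, 8), -4), 2) = Pow(Mul(-2, -4), 2) = Pow(8, 2) = 64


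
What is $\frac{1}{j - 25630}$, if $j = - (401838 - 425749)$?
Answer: $- \frac{1}{1719} \approx -0.00058173$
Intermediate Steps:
$j = 23911$ ($j = - (401838 - 425749) = \left(-1\right) \left(-23911\right) = 23911$)
$\frac{1}{j - 25630} = \frac{1}{23911 - 25630} = \frac{1}{-1719} = - \frac{1}{1719}$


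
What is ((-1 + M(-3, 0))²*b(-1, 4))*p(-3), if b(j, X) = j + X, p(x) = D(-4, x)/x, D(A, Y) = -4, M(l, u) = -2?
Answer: 36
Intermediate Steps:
p(x) = -4/x
b(j, X) = X + j
((-1 + M(-3, 0))²*b(-1, 4))*p(-3) = ((-1 - 2)²*(4 - 1))*(-4/(-3)) = ((-3)²*3)*(-4*(-⅓)) = (9*3)*(4/3) = 27*(4/3) = 36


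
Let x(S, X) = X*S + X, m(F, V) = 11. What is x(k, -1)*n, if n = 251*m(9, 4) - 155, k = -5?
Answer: 10424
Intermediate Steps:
x(S, X) = X + S*X (x(S, X) = S*X + X = X + S*X)
n = 2606 (n = 251*11 - 155 = 2761 - 155 = 2606)
x(k, -1)*n = -(1 - 5)*2606 = -1*(-4)*2606 = 4*2606 = 10424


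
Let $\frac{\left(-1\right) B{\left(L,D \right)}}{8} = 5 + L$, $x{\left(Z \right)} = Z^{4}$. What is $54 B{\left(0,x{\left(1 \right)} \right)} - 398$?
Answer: $-2558$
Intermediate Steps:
$B{\left(L,D \right)} = -40 - 8 L$ ($B{\left(L,D \right)} = - 8 \left(5 + L\right) = -40 - 8 L$)
$54 B{\left(0,x{\left(1 \right)} \right)} - 398 = 54 \left(-40 - 0\right) - 398 = 54 \left(-40 + 0\right) - 398 = 54 \left(-40\right) - 398 = -2160 - 398 = -2558$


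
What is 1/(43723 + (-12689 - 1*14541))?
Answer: 1/16493 ≈ 6.0632e-5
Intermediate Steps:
1/(43723 + (-12689 - 1*14541)) = 1/(43723 + (-12689 - 14541)) = 1/(43723 - 27230) = 1/16493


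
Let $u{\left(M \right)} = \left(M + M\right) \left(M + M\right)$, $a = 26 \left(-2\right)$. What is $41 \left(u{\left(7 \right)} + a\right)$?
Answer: $5904$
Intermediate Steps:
$a = -52$
$u{\left(M \right)} = 4 M^{2}$ ($u{\left(M \right)} = 2 M 2 M = 4 M^{2}$)
$41 \left(u{\left(7 \right)} + a\right) = 41 \left(4 \cdot 7^{2} - 52\right) = 41 \left(4 \cdot 49 - 52\right) = 41 \left(196 - 52\right) = 41 \cdot 144 = 5904$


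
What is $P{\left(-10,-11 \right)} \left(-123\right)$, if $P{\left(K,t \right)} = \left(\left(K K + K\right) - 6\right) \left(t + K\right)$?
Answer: $216972$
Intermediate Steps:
$P{\left(K,t \right)} = \left(K + t\right) \left(-6 + K + K^{2}\right)$ ($P{\left(K,t \right)} = \left(\left(K^{2} + K\right) - 6\right) \left(K + t\right) = \left(\left(K + K^{2}\right) - 6\right) \left(K + t\right) = \left(-6 + K + K^{2}\right) \left(K + t\right) = \left(K + t\right) \left(-6 + K + K^{2}\right)$)
$P{\left(-10,-11 \right)} \left(-123\right) = \left(\left(-10\right)^{2} + \left(-10\right)^{3} - -60 - -66 - -110 - 11 \left(-10\right)^{2}\right) \left(-123\right) = \left(100 - 1000 + 60 + 66 + 110 - 1100\right) \left(-123\right) = \left(-1764\right) \left(-123\right) = 216972$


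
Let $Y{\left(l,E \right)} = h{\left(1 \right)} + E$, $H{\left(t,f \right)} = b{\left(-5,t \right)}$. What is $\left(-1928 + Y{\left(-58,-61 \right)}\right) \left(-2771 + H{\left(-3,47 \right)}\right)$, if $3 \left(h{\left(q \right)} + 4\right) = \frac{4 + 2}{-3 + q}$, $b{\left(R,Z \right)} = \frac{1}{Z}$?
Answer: $\frac{16578116}{3} \approx 5.526 \cdot 10^{6}$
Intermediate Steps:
$h{\left(q \right)} = -4 + \frac{2}{-3 + q}$ ($h{\left(q \right)} = -4 + \frac{\left(4 + 2\right) \frac{1}{-3 + q}}{3} = -4 + \frac{6 \frac{1}{-3 + q}}{3} = -4 + \frac{2}{-3 + q}$)
$H{\left(t,f \right)} = \frac{1}{t}$
$Y{\left(l,E \right)} = -5 + E$ ($Y{\left(l,E \right)} = \frac{2 \left(7 - 2\right)}{-3 + 1} + E = \frac{2 \left(7 - 2\right)}{-2} + E = 2 \left(- \frac{1}{2}\right) 5 + E = -5 + E$)
$\left(-1928 + Y{\left(-58,-61 \right)}\right) \left(-2771 + H{\left(-3,47 \right)}\right) = \left(-1928 - 66\right) \left(-2771 + \frac{1}{-3}\right) = \left(-1928 - 66\right) \left(-2771 - \frac{1}{3}\right) = \left(-1994\right) \left(- \frac{8314}{3}\right) = \frac{16578116}{3}$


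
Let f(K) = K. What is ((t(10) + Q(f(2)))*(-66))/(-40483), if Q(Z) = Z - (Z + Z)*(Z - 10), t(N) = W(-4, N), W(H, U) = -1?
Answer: 2178/40483 ≈ 0.053800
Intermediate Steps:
t(N) = -1
Q(Z) = Z - 2*Z*(-10 + Z)
((t(10) + Q(f(2)))*(-66))/(-40483) = ((-1 + 2*(21 - 2*2))*(-66))/(-40483) = ((-1 + 2*(21 - 4))*(-66))*(-1/40483) = ((-1 + 2*17)*(-66))*(-1/40483) = ((-1 + 34)*(-66))*(-1/40483) = (33*(-66))*(-1/40483) = -2178*(-1/40483) = 2178/40483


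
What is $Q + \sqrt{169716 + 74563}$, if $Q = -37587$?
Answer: $-37587 + \sqrt{244279} \approx -37093.0$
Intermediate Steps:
$Q + \sqrt{169716 + 74563} = -37587 + \sqrt{169716 + 74563} = -37587 + \sqrt{244279}$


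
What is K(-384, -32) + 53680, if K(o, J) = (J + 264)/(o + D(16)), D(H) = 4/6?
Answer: 30865652/575 ≈ 53679.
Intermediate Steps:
D(H) = ⅔ (D(H) = 4*(⅙) = ⅔)
K(o, J) = (264 + J)/(⅔ + o) (K(o, J) = (J + 264)/(o + ⅔) = (264 + J)/(⅔ + o))
K(-384, -32) + 53680 = 3*(264 - 32)/(2 + 3*(-384)) + 53680 = 3*232/(2 - 1152) + 53680 = 3*232/(-1150) + 53680 = 3*(-1/1150)*232 + 53680 = -348/575 + 53680 = 30865652/575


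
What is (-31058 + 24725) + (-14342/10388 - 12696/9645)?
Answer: -105797966203/16698710 ≈ -6335.7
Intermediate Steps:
(-31058 + 24725) + (-14342/10388 - 12696/9645) = -6333 + (-14342*1/10388 - 12696*1/9645) = -6333 + (-7171/5194 - 4232/3215) = -6333 - 45035773/16698710 = -105797966203/16698710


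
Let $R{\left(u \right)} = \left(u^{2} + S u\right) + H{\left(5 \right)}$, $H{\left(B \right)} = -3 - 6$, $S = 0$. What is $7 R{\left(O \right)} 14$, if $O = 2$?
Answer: $-490$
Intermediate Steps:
$H{\left(B \right)} = -9$ ($H{\left(B \right)} = -3 - 6 = -9$)
$R{\left(u \right)} = -9 + u^{2}$ ($R{\left(u \right)} = \left(u^{2} + 0 u\right) - 9 = \left(u^{2} + 0\right) - 9 = u^{2} - 9 = -9 + u^{2}$)
$7 R{\left(O \right)} 14 = 7 \left(-9 + 2^{2}\right) 14 = 7 \left(-9 + 4\right) 14 = 7 \left(-5\right) 14 = \left(-35\right) 14 = -490$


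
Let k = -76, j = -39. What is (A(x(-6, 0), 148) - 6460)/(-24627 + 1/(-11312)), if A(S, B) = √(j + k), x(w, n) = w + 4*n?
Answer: 14615104/55716125 - 11312*I*√115/278580625 ≈ 0.26231 - 0.00043545*I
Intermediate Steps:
A(S, B) = I*√115 (A(S, B) = √(-39 - 76) = √(-115) = I*√115)
(A(x(-6, 0), 148) - 6460)/(-24627 + 1/(-11312)) = (I*√115 - 6460)/(-24627 + 1/(-11312)) = (-6460 + I*√115)/(-24627 - 1/11312) = (-6460 + I*√115)/(-278580625/11312) = (-6460 + I*√115)*(-11312/278580625) = 14615104/55716125 - 11312*I*√115/278580625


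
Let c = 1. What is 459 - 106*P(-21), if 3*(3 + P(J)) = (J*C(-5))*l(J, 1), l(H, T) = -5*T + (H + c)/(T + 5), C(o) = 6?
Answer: -36323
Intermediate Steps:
l(H, T) = -5*T + (1 + H)/(5 + T) (l(H, T) = -5*T + (H + 1)/(T + 5) = -5*T + (1 + H)/(5 + T))
P(J) = -3 + 2*J*(-29/6 + J/6) (P(J) = -3 + ((J*6)*((1 + J - 25*1 - 5*1²)/(5 + 1)))/3 = -3 + ((6*J)*((1 + J - 25 - 5*1)/6))/3 = -3 + ((6*J)*((1 + J - 25 - 5)/6))/3 = -3 + ((6*J)*((-29 + J)/6))/3 = -3 + ((6*J)*(-29/6 + J/6))/3 = -3 + (6*J*(-29/6 + J/6))/3 = -3 + 2*J*(-29/6 + J/6))
459 - 106*P(-21) = 459 - 106*(-3 + (⅓)*(-21)*(-29 - 21)) = 459 - 106*(-3 + (⅓)*(-21)*(-50)) = 459 - 106*(-3 + 350) = 459 - 106*347 = 459 - 36782 = -36323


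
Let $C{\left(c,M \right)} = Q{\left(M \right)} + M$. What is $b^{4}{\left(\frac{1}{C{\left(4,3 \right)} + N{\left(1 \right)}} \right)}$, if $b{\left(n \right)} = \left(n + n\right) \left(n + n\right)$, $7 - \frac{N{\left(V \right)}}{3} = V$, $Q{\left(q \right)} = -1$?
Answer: $\frac{1}{100000000} \approx 1.0 \cdot 10^{-8}$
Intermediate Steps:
$N{\left(V \right)} = 21 - 3 V$
$C{\left(c,M \right)} = -1 + M$
$b{\left(n \right)} = 4 n^{2}$ ($b{\left(n \right)} = 2 n 2 n = 4 n^{2}$)
$b^{4}{\left(\frac{1}{C{\left(4,3 \right)} + N{\left(1 \right)}} \right)} = \left(4 \left(\frac{1}{\left(-1 + 3\right) + \left(21 - 3\right)}\right)^{2}\right)^{4} = \left(4 \left(\frac{1}{2 + \left(21 - 3\right)}\right)^{2}\right)^{4} = \left(4 \left(\frac{1}{2 + 18}\right)^{2}\right)^{4} = \left(4 \left(\frac{1}{20}\right)^{2}\right)^{4} = \left(\frac{4}{400}\right)^{4} = \left(4 \cdot \frac{1}{400}\right)^{4} = \left(\frac{1}{100}\right)^{4} = \frac{1}{100000000}$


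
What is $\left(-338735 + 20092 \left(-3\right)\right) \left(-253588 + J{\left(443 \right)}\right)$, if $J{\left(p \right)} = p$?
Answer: $101007639595$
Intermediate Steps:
$\left(-338735 + 20092 \left(-3\right)\right) \left(-253588 + J{\left(443 \right)}\right) = \left(-338735 + 20092 \left(-3\right)\right) \left(-253588 + 443\right) = \left(-338735 - 60276\right) \left(-253145\right) = \left(-399011\right) \left(-253145\right) = 101007639595$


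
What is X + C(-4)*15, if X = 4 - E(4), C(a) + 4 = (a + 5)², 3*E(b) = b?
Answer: -127/3 ≈ -42.333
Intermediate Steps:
E(b) = b/3
C(a) = -4 + (5 + a)² (C(a) = -4 + (a + 5)² = -4 + (5 + a)²)
X = 8/3 (X = 4 - 4/3 = 8/3 ≈ 2.6667)
X + C(-4)*15 = 8/3 + (-4 + (5 - 4)²)*15 = 8/3 + (-4 + 1²)*15 = 8/3 + (-4 + 1)*15 = 8/3 - 3*15 = 8/3 - 45 = -127/3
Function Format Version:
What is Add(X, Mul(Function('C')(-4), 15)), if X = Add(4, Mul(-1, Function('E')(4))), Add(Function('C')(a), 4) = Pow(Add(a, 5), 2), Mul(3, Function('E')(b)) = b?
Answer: Rational(-127, 3) ≈ -42.333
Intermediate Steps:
Function('E')(b) = Mul(Rational(1, 3), b)
Function('C')(a) = Add(-4, Pow(Add(5, a), 2)) (Function('C')(a) = Add(-4, Pow(Add(a, 5), 2)) = Add(-4, Pow(Add(5, a), 2)))
X = Rational(8, 3) (X = Add(4, Mul(-1, Mul(Rational(1, 3), 4))) = Add(4, Mul(-1, Rational(4, 3))) = Add(4, Rational(-4, 3)) = Rational(8, 3) ≈ 2.6667)
Add(X, Mul(Function('C')(-4), 15)) = Add(Rational(8, 3), Mul(Add(-4, Pow(Add(5, -4), 2)), 15)) = Add(Rational(8, 3), Mul(Add(-4, Pow(1, 2)), 15)) = Add(Rational(8, 3), Mul(Add(-4, 1), 15)) = Add(Rational(8, 3), Mul(-3, 15)) = Add(Rational(8, 3), -45) = Rational(-127, 3)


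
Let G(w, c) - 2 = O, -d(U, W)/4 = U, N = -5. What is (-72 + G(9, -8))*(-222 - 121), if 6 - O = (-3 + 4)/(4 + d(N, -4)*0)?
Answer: 88151/4 ≈ 22038.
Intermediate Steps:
d(U, W) = -4*U
O = 23/4 (O = 6 - (-3 + 4)/(4 - 4*(-5)*0) = 6 - 1/(4 + 20*0) = 6 - 1/(4 + 0) = 6 - 1/4 = 6 - 1*¼ = 6 - ¼ = 23/4 ≈ 5.7500)
G(w, c) = 31/4 (G(w, c) = 2 + 23/4 = 31/4)
(-72 + G(9, -8))*(-222 - 121) = (-72 + 31/4)*(-222 - 121) = -257/4*(-343) = 88151/4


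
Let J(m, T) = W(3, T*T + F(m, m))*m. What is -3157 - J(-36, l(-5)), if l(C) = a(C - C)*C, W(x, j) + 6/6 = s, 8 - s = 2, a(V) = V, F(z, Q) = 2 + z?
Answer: -2977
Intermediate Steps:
s = 6 (s = 8 - 1*2 = 8 - 2 = 6)
W(x, j) = 5 (W(x, j) = -1 + 6 = 5)
l(C) = 0 (l(C) = (C - C)*C = 0*C = 0)
J(m, T) = 5*m
-3157 - J(-36, l(-5)) = -3157 - 5*(-36) = -3157 - 1*(-180) = -3157 + 180 = -2977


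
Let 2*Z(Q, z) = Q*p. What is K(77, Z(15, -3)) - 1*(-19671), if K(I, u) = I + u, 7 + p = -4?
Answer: 39331/2 ≈ 19666.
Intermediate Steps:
p = -11 (p = -7 - 4 = -11)
Z(Q, z) = -11*Q/2 (Z(Q, z) = (Q*(-11))/2 = (-11*Q)/2 = -11*Q/2)
K(77, Z(15, -3)) - 1*(-19671) = (77 - 11/2*15) - 1*(-19671) = (77 - 165/2) + 19671 = -11/2 + 19671 = 39331/2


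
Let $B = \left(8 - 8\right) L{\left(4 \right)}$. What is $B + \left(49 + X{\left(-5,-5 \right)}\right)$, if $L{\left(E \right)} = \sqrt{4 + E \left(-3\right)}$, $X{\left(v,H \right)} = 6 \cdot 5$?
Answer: $79$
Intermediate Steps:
$X{\left(v,H \right)} = 30$
$L{\left(E \right)} = \sqrt{4 - 3 E}$
$B = 0$ ($B = \left(8 - 8\right) \sqrt{4 - 12} = 0 \sqrt{4 - 12} = 0 \sqrt{-8} = 0 \cdot 2 i \sqrt{2} = 0$)
$B + \left(49 + X{\left(-5,-5 \right)}\right) = 0 + \left(49 + 30\right) = 0 + 79 = 79$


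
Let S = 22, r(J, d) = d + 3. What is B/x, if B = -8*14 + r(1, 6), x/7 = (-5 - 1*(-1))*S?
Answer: 103/616 ≈ 0.16721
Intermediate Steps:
r(J, d) = 3 + d
x = -616 (x = 7*((-5 - 1*(-1))*22) = 7*((-5 + 1)*22) = 7*(-4*22) = 7*(-88) = -616)
B = -103 (B = -8*14 + (3 + 6) = -112 + 9 = -103)
B/x = -103/(-616) = -103*(-1/616) = 103/616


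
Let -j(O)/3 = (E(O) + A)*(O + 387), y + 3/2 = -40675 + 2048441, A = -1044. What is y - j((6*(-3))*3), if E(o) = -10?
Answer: 1909637/2 ≈ 9.5482e+5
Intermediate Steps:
y = 4015529/2 (y = -3/2 + (-40675 + 2048441) = -3/2 + 2007766 = 4015529/2 ≈ 2.0078e+6)
j(O) = 1223694 + 3162*O (j(O) = -3*(-10 - 1044)*(O + 387) = -(-3162)*(387 + O) = -3*(-407898 - 1054*O) = 1223694 + 3162*O)
y - j((6*(-3))*3) = 4015529/2 - (1223694 + 3162*((6*(-3))*3)) = 4015529/2 - (1223694 + 3162*(-18*3)) = 4015529/2 - (1223694 + 3162*(-54)) = 4015529/2 - (1223694 - 170748) = 4015529/2 - 1*1052946 = 4015529/2 - 1052946 = 1909637/2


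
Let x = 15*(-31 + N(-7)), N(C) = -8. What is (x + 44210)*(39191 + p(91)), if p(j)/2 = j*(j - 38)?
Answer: 2130514125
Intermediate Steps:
p(j) = 2*j*(-38 + j) (p(j) = 2*(j*(j - 38)) = 2*(j*(-38 + j)) = 2*j*(-38 + j))
x = -585 (x = 15*(-31 - 8) = 15*(-39) = -585)
(x + 44210)*(39191 + p(91)) = (-585 + 44210)*(39191 + 2*91*(-38 + 91)) = 43625*(39191 + 2*91*53) = 43625*(39191 + 9646) = 43625*48837 = 2130514125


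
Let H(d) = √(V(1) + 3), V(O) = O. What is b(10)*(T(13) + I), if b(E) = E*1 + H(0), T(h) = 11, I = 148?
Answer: 1908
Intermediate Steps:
H(d) = 2 (H(d) = √(1 + 3) = √4 = 2)
b(E) = 2 + E (b(E) = E*1 + 2 = E + 2 = 2 + E)
b(10)*(T(13) + I) = (2 + 10)*(11 + 148) = 12*159 = 1908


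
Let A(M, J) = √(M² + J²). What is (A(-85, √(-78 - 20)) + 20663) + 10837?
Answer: 31500 + √7127 ≈ 31584.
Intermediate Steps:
A(M, J) = √(J² + M²)
(A(-85, √(-78 - 20)) + 20663) + 10837 = (√((√(-78 - 20))² + (-85)²) + 20663) + 10837 = (√((√(-98))² + 7225) + 20663) + 10837 = (√((7*I*√2)² + 7225) + 20663) + 10837 = (√(-98 + 7225) + 20663) + 10837 = (√7127 + 20663) + 10837 = (20663 + √7127) + 10837 = 31500 + √7127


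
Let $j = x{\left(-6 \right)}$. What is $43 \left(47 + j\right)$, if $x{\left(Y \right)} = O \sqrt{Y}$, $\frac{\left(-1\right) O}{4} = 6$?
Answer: $2021 - 1032 i \sqrt{6} \approx 2021.0 - 2527.9 i$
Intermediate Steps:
$O = -24$ ($O = \left(-4\right) 6 = -24$)
$x{\left(Y \right)} = - 24 \sqrt{Y}$
$j = - 24 i \sqrt{6}$ ($j = - 24 \sqrt{-6} = - 24 i \sqrt{6} \approx - 58.788 i$)
$43 \left(47 + j\right) = 43 \left(47 - 24 i \sqrt{6}\right) = 2021 - 1032 i \sqrt{6}$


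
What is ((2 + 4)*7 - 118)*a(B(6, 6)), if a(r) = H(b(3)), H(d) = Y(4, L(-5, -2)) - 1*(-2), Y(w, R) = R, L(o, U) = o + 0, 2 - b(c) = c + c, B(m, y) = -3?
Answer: 228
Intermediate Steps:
b(c) = 2 - 2*c (b(c) = 2 - (c + c) = 2 - 2*c)
L(o, U) = o
H(d) = -3 (H(d) = -5 - 1*(-2) = -5 + 2 = -3)
a(r) = -3
((2 + 4)*7 - 118)*a(B(6, 6)) = ((2 + 4)*7 - 118)*(-3) = (6*7 - 118)*(-3) = (42 - 118)*(-3) = -76*(-3) = 228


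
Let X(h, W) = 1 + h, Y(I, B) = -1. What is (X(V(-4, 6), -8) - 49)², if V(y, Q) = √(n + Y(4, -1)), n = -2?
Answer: (48 - I*√3)² ≈ 2301.0 - 166.28*I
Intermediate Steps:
V(y, Q) = I*√3 (V(y, Q) = √(-2 - 1) = √(-3) = I*√3)
(X(V(-4, 6), -8) - 49)² = ((1 + I*√3) - 49)² = (-48 + I*√3)²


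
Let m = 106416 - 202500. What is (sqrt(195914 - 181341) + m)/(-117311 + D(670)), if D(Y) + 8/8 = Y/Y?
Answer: 96084/117311 - sqrt(14573)/117311 ≈ 0.81802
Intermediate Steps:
m = -96084
D(Y) = 0 (D(Y) = -1 + Y/Y = -1 + 1 = 0)
(sqrt(195914 - 181341) + m)/(-117311 + D(670)) = (sqrt(195914 - 181341) - 96084)/(-117311 + 0) = (sqrt(14573) - 96084)/(-117311) = (-96084 + sqrt(14573))*(-1/117311) = 96084/117311 - sqrt(14573)/117311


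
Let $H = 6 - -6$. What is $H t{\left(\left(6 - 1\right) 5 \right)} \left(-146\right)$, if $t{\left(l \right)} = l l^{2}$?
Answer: $-27375000$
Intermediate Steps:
$t{\left(l \right)} = l^{3}$
$H = 12$ ($H = 6 + 6 = 12$)
$H t{\left(\left(6 - 1\right) 5 \right)} \left(-146\right) = 12 \left(\left(6 - 1\right) 5\right)^{3} \left(-146\right) = 12 \left(5 \cdot 5\right)^{3} \left(-146\right) = 12 \cdot 25^{3} \left(-146\right) = 12 \cdot 15625 \left(-146\right) = 187500 \left(-146\right) = -27375000$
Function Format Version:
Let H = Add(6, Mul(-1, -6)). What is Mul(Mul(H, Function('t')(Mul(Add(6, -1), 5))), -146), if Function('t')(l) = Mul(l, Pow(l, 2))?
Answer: -27375000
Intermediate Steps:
Function('t')(l) = Pow(l, 3)
H = 12 (H = Add(6, 6) = 12)
Mul(Mul(H, Function('t')(Mul(Add(6, -1), 5))), -146) = Mul(Mul(12, Pow(Mul(Add(6, -1), 5), 3)), -146) = Mul(Mul(12, Pow(Mul(5, 5), 3)), -146) = Mul(Mul(12, Pow(25, 3)), -146) = Mul(Mul(12, 15625), -146) = Mul(187500, -146) = -27375000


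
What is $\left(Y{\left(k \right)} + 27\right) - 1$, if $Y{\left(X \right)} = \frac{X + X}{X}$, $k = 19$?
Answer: $28$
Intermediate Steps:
$Y{\left(X \right)} = 2$ ($Y{\left(X \right)} = \frac{2 X}{X} = 2$)
$\left(Y{\left(k \right)} + 27\right) - 1 = \left(2 + 27\right) - 1 = 29 - 1 = 28$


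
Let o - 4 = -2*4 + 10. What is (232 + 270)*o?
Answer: 3012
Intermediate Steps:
o = 6 (o = 4 + (-2*4 + 10) = 4 + (-8 + 10) = 4 + 2 = 6)
(232 + 270)*o = (232 + 270)*6 = 502*6 = 3012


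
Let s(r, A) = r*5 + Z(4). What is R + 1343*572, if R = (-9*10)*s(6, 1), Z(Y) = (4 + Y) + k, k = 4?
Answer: 764416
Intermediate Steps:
Z(Y) = 8 + Y (Z(Y) = (4 + Y) + 4 = 8 + Y)
s(r, A) = 12 + 5*r (s(r, A) = r*5 + (8 + 4) = 5*r + 12 = 12 + 5*r)
R = -3780 (R = (-9*10)*(12 + 5*6) = -90*(12 + 30) = -90*42 = -3780)
R + 1343*572 = -3780 + 1343*572 = -3780 + 768196 = 764416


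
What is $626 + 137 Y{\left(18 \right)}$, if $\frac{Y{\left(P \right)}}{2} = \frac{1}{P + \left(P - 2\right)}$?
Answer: $\frac{10779}{17} \approx 634.06$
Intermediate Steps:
$Y{\left(P \right)} = \frac{2}{-2 + 2 P}$ ($Y{\left(P \right)} = \frac{2}{P + \left(P - 2\right)} = \frac{2}{P + \left(-2 + P\right)} = \frac{2}{-2 + 2 P}$)
$626 + 137 Y{\left(18 \right)} = 626 + \frac{137}{-1 + 18} = 626 + \frac{137}{17} = \frac{10779}{17}$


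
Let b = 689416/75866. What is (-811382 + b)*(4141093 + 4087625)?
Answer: -36180272633398452/5419 ≈ -6.6766e+12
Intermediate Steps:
b = 49244/5419 (b = 689416*(1/75866) = 49244/5419 ≈ 9.0873)
(-811382 + b)*(4141093 + 4087625) = (-811382 + 49244/5419)*(4141093 + 4087625) = -4396829814/5419*8228718 = -36180272633398452/5419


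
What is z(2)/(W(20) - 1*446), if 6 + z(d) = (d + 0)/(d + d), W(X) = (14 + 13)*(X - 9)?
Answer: 11/298 ≈ 0.036913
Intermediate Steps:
W(X) = -243 + 27*X (W(X) = 27*(-9 + X) = -243 + 27*X)
z(d) = -11/2 (z(d) = -6 + (d + 0)/(d + d) = -6 + d/((2*d)) = -6 + d*(1/(2*d)) = -6 + ½ = -11/2)
z(2)/(W(20) - 1*446) = -11/2/((-243 + 27*20) - 1*446) = -11/2/((-243 + 540) - 446) = -11/2/(297 - 446) = -11/2/(-149) = -1/149*(-11/2) = 11/298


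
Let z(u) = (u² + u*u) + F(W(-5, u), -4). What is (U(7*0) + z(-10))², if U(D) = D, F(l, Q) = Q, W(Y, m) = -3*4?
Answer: 38416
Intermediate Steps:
W(Y, m) = -12
z(u) = -4 + 2*u² (z(u) = (u² + u*u) - 4 = (u² + u²) - 4 = 2*u² - 4 = -4 + 2*u²)
(U(7*0) + z(-10))² = (7*0 + (-4 + 2*(-10)²))² = (0 + (-4 + 2*100))² = (0 + (-4 + 200))² = (0 + 196)² = 196² = 38416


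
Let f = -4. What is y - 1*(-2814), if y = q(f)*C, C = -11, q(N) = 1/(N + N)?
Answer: 22523/8 ≈ 2815.4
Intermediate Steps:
q(N) = 1/(2*N)
y = 11/8 (y = ((1/2)/(-4))*(-11) = ((1/2)*(-1/4))*(-11) = -1/8*(-11) = 11/8 ≈ 1.3750)
y - 1*(-2814) = 11/8 - 1*(-2814) = 11/8 + 2814 = 22523/8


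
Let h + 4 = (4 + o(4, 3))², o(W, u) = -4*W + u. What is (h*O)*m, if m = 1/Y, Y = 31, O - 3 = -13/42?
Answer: 1243/186 ≈ 6.6828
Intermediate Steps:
O = 113/42 (O = 3 - 13/42 = 113/42 ≈ 2.6905)
o(W, u) = u - 4*W
m = 1/31 ≈ 0.032258
h = 77 (h = -4 + (4 + (3 - 4*4))² = -4 + (4 + (3 - 16))² = -4 + (4 - 13)² = -4 + (-9)² = -4 + 81 = 77)
(h*O)*m = (77*(113/42))*(1/31) = (1243/6)*(1/31) = 1243/186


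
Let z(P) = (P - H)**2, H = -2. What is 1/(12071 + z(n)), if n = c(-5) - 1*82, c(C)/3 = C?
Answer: 1/21096 ≈ 4.7402e-5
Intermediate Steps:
c(C) = 3*C
n = -97 (n = 3*(-5) - 1*82 = -15 - 82 = -97)
z(P) = (2 + P)**2 (z(P) = (P - 1*(-2))**2 = (P + 2)**2 = (2 + P)**2)
1/(12071 + z(n)) = 1/(12071 + (2 - 97)**2) = 1/(12071 + (-95)**2) = 1/(12071 + 9025) = 1/21096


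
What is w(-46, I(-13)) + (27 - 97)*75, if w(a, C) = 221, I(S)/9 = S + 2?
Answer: -5029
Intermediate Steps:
I(S) = 18 + 9*S (I(S) = 9*(S + 2) = 9*(2 + S) = 18 + 9*S)
w(-46, I(-13)) + (27 - 97)*75 = 221 + (27 - 97)*75 = 221 - 70*75 = 221 - 5250 = -5029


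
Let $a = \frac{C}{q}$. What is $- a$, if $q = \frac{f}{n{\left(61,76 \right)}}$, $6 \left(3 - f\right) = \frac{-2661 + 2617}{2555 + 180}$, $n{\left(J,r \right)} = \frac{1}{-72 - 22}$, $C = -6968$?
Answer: $- \frac{28586220}{1157939} \approx -24.687$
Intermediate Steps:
$n{\left(J,r \right)} = - \frac{1}{94}$ ($n{\left(J,r \right)} = \frac{1}{-94} = - \frac{1}{94}$)
$f = \frac{24637}{8205}$ ($f = 3 - \frac{\left(-2661 + 2617\right) \frac{1}{2555 + 180}}{6} = 3 - \frac{\left(-44\right) \frac{1}{2735}}{6} = 3 - - \frac{22}{8205} = 3 + \frac{22}{8205} = \frac{24637}{8205} \approx 3.0027$)
$q = - \frac{2315878}{8205}$ ($q = \frac{24637}{8205 \left(- \frac{1}{94}\right)} = \frac{24637}{8205} \left(-94\right) = - \frac{2315878}{8205} \approx -282.25$)
$a = \frac{28586220}{1157939}$ ($a = - \frac{6968}{- \frac{2315878}{8205}} = \left(-6968\right) \left(- \frac{8205}{2315878}\right) = \frac{28586220}{1157939} \approx 24.687$)
$- a = \left(-1\right) \frac{28586220}{1157939} = - \frac{28586220}{1157939}$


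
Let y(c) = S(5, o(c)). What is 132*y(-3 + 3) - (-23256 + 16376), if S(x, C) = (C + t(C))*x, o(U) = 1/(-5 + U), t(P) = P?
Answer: 6616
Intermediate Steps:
S(x, C) = 2*C*x (S(x, C) = (C + C)*x = (2*C)*x = 2*C*x)
y(c) = 10/(-5 + c) (y(c) = 2*5/(-5 + c) = 10/(-5 + c))
132*y(-3 + 3) - (-23256 + 16376) = 132*(10/(-5 + (-3 + 3))) - (-23256 + 16376) = 132*(10/(-5 + 0)) - 1*(-6880) = 132*(10/(-5)) + 6880 = 132*(10*(-⅕)) + 6880 = 132*(-2) + 6880 = -264 + 6880 = 6616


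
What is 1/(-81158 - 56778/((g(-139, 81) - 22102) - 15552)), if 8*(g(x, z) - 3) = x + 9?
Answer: -50223/4075922530 ≈ -1.2322e-5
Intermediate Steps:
g(x, z) = 33/8 + x/8 (g(x, z) = 3 + (x + 9)/8 = 3 + (9 + x)/8 = 3 + (9/8 + x/8) = 33/8 + x/8)
1/(-81158 - 56778/((g(-139, 81) - 22102) - 15552)) = 1/(-81158 - 56778/(((33/8 + (1/8)*(-139)) - 22102) - 15552)) = 1/(-81158 - 56778/(((33/8 - 139/8) - 22102) - 15552)) = 1/(-81158 - 56778/((-53/4 - 22102) - 15552)) = 1/(-81158 - 56778/(-88461/4 - 15552)) = 1/(-81158 - 56778/(-150669/4)) = 1/(-81158 - 56778*(-4/150669)) = 1/(-81158 + 75704/50223) = 1/(-4075922530/50223) = -50223/4075922530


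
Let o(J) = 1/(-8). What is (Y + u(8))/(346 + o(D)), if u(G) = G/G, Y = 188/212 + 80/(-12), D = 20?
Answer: -6080/439953 ≈ -0.013820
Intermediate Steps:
Y = -919/159 (Y = 188*(1/212) + 80*(-1/12) = 47/53 - 20/3 = -919/159 ≈ -5.7799)
o(J) = -1/8
u(G) = 1
(Y + u(8))/(346 + o(D)) = (-919/159 + 1)/(346 - 1/8) = -760/(159*2767/8) = -760/159*8/2767 = -6080/439953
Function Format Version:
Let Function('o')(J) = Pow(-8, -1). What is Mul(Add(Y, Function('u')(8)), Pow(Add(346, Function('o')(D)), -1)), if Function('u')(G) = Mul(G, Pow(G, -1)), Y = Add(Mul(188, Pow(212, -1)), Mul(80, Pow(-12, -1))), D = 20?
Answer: Rational(-6080, 439953) ≈ -0.013820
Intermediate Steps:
Y = Rational(-919, 159) (Y = Add(Mul(188, Rational(1, 212)), Mul(80, Rational(-1, 12))) = Add(Rational(47, 53), Rational(-20, 3)) = Rational(-919, 159) ≈ -5.7799)
Function('o')(J) = Rational(-1, 8)
Function('u')(G) = 1
Mul(Add(Y, Function('u')(8)), Pow(Add(346, Function('o')(D)), -1)) = Mul(Add(Rational(-919, 159), 1), Pow(Add(346, Rational(-1, 8)), -1)) = Mul(Rational(-760, 159), Pow(Rational(2767, 8), -1)) = Mul(Rational(-760, 159), Rational(8, 2767)) = Rational(-6080, 439953)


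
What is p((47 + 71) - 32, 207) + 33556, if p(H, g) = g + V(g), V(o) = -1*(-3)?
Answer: 33766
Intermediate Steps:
V(o) = 3
p(H, g) = 3 + g (p(H, g) = g + 3 = 3 + g)
p((47 + 71) - 32, 207) + 33556 = (3 + 207) + 33556 = 210 + 33556 = 33766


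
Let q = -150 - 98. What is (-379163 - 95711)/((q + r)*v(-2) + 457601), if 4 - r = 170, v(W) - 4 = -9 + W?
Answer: -474874/460499 ≈ -1.0312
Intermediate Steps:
v(W) = -5 + W (v(W) = 4 + (-9 + W) = -5 + W)
r = -166 (r = 4 - 1*170 = 4 - 170 = -166)
q = -248
(-379163 - 95711)/((q + r)*v(-2) + 457601) = (-379163 - 95711)/((-248 - 166)*(-5 - 2) + 457601) = -474874/(-414*(-7) + 457601) = -474874/(2898 + 457601) = -474874/460499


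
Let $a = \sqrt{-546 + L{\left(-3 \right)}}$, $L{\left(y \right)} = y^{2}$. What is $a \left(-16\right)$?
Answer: $- 16 i \sqrt{537} \approx - 370.77 i$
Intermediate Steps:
$a = i \sqrt{537}$ ($a = \sqrt{-546 + \left(-3\right)^{2}} = \sqrt{-546 + 9} = \sqrt{-537} = i \sqrt{537} \approx 23.173 i$)
$a \left(-16\right) = i \sqrt{537} \left(-16\right) = - 16 i \sqrt{537}$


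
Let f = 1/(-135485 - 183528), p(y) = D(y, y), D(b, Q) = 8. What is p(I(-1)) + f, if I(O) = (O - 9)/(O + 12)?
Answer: 2552103/319013 ≈ 8.0000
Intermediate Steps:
I(O) = (-9 + O)/(12 + O)
p(y) = 8
f = -1/319013 (f = 1/(-319013) = -1/319013 ≈ -3.1347e-6)
p(I(-1)) + f = 8 - 1/319013 = 2552103/319013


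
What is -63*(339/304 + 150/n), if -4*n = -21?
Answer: -568557/304 ≈ -1870.3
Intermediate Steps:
n = 21/4 (n = -¼*(-21) = 21/4 ≈ 5.2500)
-63*(339/304 + 150/n) = -63*(339/304 + 150/(21/4)) = -63*(339*(1/304) + 150*(4/21)) = -63*(339/304 + 200/7) = -63*63173/2128 = -568557/304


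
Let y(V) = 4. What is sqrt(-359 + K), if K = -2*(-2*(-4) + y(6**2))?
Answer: I*sqrt(383) ≈ 19.57*I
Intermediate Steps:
K = -24 (K = -2*(-2*(-4) + 4) = -2*(8 + 4) = -2*12 = -24)
sqrt(-359 + K) = sqrt(-359 - 24) = sqrt(-383) = I*sqrt(383)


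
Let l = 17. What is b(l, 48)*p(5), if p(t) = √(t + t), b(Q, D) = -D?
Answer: -48*√10 ≈ -151.79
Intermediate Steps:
p(t) = √2*√t (p(t) = √(2*t) = √2*√t)
b(l, 48)*p(5) = (-1*48)*(√2*√5) = -48*√10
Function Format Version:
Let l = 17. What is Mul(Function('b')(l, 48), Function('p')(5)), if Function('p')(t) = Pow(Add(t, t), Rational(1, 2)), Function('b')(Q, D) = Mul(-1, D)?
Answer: Mul(-48, Pow(10, Rational(1, 2))) ≈ -151.79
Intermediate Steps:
Function('p')(t) = Mul(Pow(2, Rational(1, 2)), Pow(t, Rational(1, 2))) (Function('p')(t) = Pow(Mul(2, t), Rational(1, 2)) = Mul(Pow(2, Rational(1, 2)), Pow(t, Rational(1, 2))))
Mul(Function('b')(l, 48), Function('p')(5)) = Mul(Mul(-1, 48), Mul(Pow(2, Rational(1, 2)), Pow(5, Rational(1, 2)))) = Mul(-48, Pow(10, Rational(1, 2)))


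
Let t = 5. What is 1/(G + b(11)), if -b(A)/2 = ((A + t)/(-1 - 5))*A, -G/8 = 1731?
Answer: -3/41368 ≈ -7.2520e-5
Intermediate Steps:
G = -13848 (G = -8*1731 = -13848)
b(A) = -2*A*(-5/6 - A/6) (b(A) = -2*(A + 5)/(-1 - 5)*A = -2*(5 + A)/(-6)*A = -2*(5 + A)*(-1/6)*A = -2*(-5/6 - A/6)*A = -2*A*(-5/6 - A/6))
1/(G + b(11)) = 1/(-13848 + (1/3)*11*(5 + 11)) = 1/(-13848 + (1/3)*11*16) = 1/(-13848 + 176/3) = 1/(-41368/3) = -3/41368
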